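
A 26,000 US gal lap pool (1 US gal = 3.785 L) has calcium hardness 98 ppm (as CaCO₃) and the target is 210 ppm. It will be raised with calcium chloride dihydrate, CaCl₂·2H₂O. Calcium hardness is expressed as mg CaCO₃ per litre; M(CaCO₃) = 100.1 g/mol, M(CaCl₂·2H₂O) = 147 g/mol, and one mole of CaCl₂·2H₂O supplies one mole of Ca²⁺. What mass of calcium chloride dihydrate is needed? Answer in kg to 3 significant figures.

16.2 kg

Volume: 26,000 US gal × 3.785 L/gal = 98,410 L.
Hardness to add: (210 − 98) = 112 mg/L as CaCO₃ × 98,410 L = 11,020 g as CaCO₃.
Moles of Ca²⁺ (1 mol Ca²⁺ ≡ 1 mol CaCO₃): 11,020 / 100.1 g/mol = 110.1 mol.
Mass of CaCl₂·2H₂O: 110.1 × 147 = 16,190 g.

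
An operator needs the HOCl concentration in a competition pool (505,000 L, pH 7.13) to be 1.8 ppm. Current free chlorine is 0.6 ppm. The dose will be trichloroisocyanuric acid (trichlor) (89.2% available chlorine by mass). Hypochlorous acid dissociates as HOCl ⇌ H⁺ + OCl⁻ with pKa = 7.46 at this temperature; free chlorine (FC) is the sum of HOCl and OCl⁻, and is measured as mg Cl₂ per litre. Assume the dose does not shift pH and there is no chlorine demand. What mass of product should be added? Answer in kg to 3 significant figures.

[OCl⁻]/[HOCl] = 10^(pH − pKa) = 10^(7.13 − 7.46) = 0.4677; fraction as HOCl = 1/(1 + 0.4677) = 0.6813.
Free chlorine required for 1.8 ppm HOCl: 1.8 / 0.6813 = 2.642 ppm.
FC to add: 2.642 − 0.6 = 2.042 mg/L as Cl₂.
Cl₂ equivalent: 2.042 mg/L × 505,000 L = 1031 g.
Product at 89.2% available Cl: 1031 / 0.892 = 1156 g.

1.16 kg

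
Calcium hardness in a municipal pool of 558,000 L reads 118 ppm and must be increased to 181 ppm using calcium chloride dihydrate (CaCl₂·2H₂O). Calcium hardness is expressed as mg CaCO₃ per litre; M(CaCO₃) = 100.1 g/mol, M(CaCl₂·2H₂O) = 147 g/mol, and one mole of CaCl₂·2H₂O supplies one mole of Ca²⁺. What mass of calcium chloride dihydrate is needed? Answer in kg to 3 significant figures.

Hardness to add: (181 − 118) = 63 mg/L as CaCO₃ × 558,000 L = 35,150 g as CaCO₃.
Moles of Ca²⁺ (1 mol Ca²⁺ ≡ 1 mol CaCO₃): 35,150 / 100.1 g/mol = 351.2 mol.
Mass of CaCl₂·2H₂O: 351.2 × 147 = 51,620 g.

51.6 kg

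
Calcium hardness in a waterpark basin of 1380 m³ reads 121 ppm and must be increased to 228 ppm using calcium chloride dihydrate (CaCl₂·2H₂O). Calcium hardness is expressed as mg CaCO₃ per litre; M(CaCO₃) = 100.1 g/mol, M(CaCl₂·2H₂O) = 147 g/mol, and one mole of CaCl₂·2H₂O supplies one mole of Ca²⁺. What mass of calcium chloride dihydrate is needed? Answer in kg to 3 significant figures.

Volume: 1380 m³ = 1,380,000 L.
Hardness to add: (228 − 121) = 107 mg/L as CaCO₃ × 1,380,000 L = 147,700 g as CaCO₃.
Moles of Ca²⁺ (1 mol Ca²⁺ ≡ 1 mol CaCO₃): 147,700 / 100.1 g/mol = 1475 mol.
Mass of CaCl₂·2H₂O: 1475 × 147 = 216,800 g.

217 kg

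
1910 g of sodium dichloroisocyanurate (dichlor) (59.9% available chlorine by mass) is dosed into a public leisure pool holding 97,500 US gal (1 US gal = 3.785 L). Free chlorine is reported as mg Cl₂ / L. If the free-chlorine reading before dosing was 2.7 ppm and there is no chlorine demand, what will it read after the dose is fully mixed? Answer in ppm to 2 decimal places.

Volume: 97,500 US gal × 3.785 L/gal = 369,038 L.
Available chlorine delivered: 1910 g × 0.599 = 1144 g as Cl₂.
Concentration rise: 1144 g / 369,038 L = 3.1 mg/L = 3.10 ppm.
Final FC: 2.7 + 3.10 = 5.80 ppm.

5.80 ppm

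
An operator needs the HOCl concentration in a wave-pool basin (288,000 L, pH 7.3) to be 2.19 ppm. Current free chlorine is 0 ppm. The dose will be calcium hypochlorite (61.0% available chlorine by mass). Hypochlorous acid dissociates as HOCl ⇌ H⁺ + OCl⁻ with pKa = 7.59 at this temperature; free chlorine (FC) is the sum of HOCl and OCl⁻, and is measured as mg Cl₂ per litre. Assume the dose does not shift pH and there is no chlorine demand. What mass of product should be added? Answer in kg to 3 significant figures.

1.56 kg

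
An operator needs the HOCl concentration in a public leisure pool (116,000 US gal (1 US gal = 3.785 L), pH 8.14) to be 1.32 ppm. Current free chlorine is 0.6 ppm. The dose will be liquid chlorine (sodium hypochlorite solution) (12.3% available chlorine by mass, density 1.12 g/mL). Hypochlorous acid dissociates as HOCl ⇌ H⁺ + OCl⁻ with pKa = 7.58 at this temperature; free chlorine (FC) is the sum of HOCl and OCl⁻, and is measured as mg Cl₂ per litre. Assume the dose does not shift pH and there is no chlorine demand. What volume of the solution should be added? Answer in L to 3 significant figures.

Volume: 116,000 US gal × 3.785 L/gal = 439,060 L.
[OCl⁻]/[HOCl] = 10^(pH − pKa) = 10^(8.14 − 7.58) = 3.631; fraction as HOCl = 1/(1 + 3.631) = 0.2159.
Free chlorine required for 1.32 ppm HOCl: 1.32 / 0.2159 = 6.113 ppm.
FC to add: 6.113 − 0.6 = 5.513 mg/L as Cl₂.
Cl₂ equivalent: 5.513 mg/L × 439,060 L = 2420 g.
Product at 12.3% available Cl: 2420 / 0.123 = 19,680 g.
Volume: 19,680 g ÷ 1.12 g/mL = 17,570 mL.

17.6 L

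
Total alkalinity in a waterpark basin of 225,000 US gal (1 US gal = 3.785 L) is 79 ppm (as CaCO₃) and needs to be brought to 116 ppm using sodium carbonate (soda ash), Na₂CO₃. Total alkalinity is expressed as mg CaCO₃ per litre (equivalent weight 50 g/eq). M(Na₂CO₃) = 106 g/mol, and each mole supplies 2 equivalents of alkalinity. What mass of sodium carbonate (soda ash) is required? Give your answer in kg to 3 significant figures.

33.4 kg

Volume: 225,000 US gal × 3.785 L/gal = 851,625 L.
Alkalinity to add: (116 − 79) = 37 mg/L as CaCO₃ × 851,625 L = 31,510 g as CaCO₃.
Equivalents: 31,510 g ÷ 50 g/eq = 630.2 eq.
Each mole of Na₂CO₃ supplies 2 eq, so 630.2 / 2 = 315.1 mol.
Mass: 315.1 mol × 106 g/mol = 33,400 g.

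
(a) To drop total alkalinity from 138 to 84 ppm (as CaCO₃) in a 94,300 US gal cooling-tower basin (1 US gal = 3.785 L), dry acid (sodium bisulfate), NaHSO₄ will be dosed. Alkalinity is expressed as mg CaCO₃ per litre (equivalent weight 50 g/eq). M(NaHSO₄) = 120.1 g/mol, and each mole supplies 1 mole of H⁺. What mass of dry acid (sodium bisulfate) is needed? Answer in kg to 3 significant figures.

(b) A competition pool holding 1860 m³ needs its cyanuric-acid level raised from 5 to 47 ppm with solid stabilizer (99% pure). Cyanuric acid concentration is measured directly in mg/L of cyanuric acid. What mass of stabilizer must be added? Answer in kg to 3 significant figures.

(a) 46.3 kg; (b) 78.9 kg

(a) Volume: 94,300 US gal × 3.785 L/gal = 356,926 L.
(a) Alkalinity to neutralize: (138 − 84) = 54 mg/L as CaCO₃ × 356,926 L = 19,270 g as CaCO₃.
(a) Equivalents of H⁺ required: 19,270 ÷ 50 g/eq = 385.5 eq = 385.5 mol NaHSO₄.
(a) Mass of NaHSO₄: 385.5 × 120.1 = 46,300 g.

(b) Volume: 1860 m³ = 1,860,000 L.
(b) CYA to add: (47 − 5) = 42 mg/L × 1,860,000 L = 78,120 g cyanuric acid.
(b) At 99% purity: 78,120 / 0.99 = 78,910 g product.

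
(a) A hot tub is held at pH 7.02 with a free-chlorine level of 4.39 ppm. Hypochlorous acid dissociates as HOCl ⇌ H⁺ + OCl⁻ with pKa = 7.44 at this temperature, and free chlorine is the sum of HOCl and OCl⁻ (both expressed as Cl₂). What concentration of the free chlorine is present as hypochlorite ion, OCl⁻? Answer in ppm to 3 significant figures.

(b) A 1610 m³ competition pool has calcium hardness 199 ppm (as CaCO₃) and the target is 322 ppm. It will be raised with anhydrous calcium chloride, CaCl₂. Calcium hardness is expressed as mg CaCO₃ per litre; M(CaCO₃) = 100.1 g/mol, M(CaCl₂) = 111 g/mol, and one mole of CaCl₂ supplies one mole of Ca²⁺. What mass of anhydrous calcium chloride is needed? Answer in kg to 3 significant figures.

(a) 1.21 ppm; (b) 220 kg

(a) [OCl⁻]/[HOCl] = 10^(pH − pKa) = 10^(7.02 − 7.44) = 10^-0.42 = 0.3802.
(a) Fraction as HOCl = 1 / (1 + 0.3802) = 0.7245.
(a) OCl⁻ = (1 − 0.7245) × 4.39 ppm = 1.209 ppm.

(b) Volume: 1610 m³ = 1,610,000 L.
(b) Hardness to add: (322 − 199) = 123 mg/L as CaCO₃ × 1,610,000 L = 198,000 g as CaCO₃.
(b) Moles of Ca²⁺ (1 mol Ca²⁺ ≡ 1 mol CaCO₃): 198,000 / 100.1 g/mol = 1978 mol.
(b) Mass of CaCl₂: 1978 × 111 = 219,600 g.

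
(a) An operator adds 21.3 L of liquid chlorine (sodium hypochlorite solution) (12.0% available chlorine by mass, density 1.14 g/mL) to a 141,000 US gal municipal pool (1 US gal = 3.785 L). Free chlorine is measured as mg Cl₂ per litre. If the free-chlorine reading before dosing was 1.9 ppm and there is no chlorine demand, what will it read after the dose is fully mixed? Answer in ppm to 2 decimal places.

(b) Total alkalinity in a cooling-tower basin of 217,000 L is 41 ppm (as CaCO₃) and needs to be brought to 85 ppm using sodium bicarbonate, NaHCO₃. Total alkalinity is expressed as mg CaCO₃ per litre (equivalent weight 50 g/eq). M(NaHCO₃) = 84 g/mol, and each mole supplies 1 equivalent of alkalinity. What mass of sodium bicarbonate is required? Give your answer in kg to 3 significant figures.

(a) 7.36 ppm; (b) 16.0 kg

(a) Volume: 141,000 US gal × 3.785 L/gal = 533,685 L.
(a) Mass of solution: 21.3 L × 1000 mL/L × 1.14 g/mL = 24,280 g.
(a) Available chlorine delivered: 24,280 g × 0.12 = 2914 g as Cl₂.
(a) Concentration rise: 2914 g / 533,685 L = 5.46 mg/L = 5.46 ppm.
(a) Final FC: 1.9 + 5.46 = 7.36 ppm.

(b) Alkalinity to add: (85 − 41) = 44 mg/L as CaCO₃ × 217,000 L = 9548 g as CaCO₃.
(b) Equivalents: 9548 g ÷ 50 g/eq = 191 eq.
(b) NaHCO₃ supplies 1 eq per mole → 191 mol.
(b) Mass: 191 mol × 84 g/mol = 16,040 g.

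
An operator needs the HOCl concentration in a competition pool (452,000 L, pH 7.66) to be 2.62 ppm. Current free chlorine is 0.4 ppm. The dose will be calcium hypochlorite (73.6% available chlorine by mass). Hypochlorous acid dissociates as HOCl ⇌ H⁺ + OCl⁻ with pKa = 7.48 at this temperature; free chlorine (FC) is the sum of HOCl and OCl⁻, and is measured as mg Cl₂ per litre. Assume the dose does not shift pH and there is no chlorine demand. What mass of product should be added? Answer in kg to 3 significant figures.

[OCl⁻]/[HOCl] = 10^(pH − pKa) = 10^(7.66 − 7.48) = 1.514; fraction as HOCl = 1/(1 + 1.514) = 0.3978.
Free chlorine required for 2.62 ppm HOCl: 2.62 / 0.3978 = 6.586 ppm.
FC to add: 6.586 − 0.4 = 6.186 mg/L as Cl₂.
Cl₂ equivalent: 6.186 mg/L × 452,000 L = 2796 g.
Product at 73.6% available Cl: 2796 / 0.736 = 3799 g.

3.80 kg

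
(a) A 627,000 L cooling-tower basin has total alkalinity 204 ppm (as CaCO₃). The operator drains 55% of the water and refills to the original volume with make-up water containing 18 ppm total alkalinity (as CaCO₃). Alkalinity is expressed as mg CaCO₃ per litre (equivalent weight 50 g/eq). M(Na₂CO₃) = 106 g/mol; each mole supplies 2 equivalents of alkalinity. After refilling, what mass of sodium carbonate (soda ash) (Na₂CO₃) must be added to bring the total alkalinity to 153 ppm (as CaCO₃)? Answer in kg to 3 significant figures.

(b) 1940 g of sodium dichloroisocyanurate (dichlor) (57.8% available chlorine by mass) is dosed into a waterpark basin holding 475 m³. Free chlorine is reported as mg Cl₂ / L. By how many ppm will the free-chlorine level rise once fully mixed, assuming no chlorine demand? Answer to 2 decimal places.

(a) 34.1 kg; (b) 2.36 ppm

(a) After draining 55% and refilling: 204 × 0.45 + 18 × 0.55 = 101.7 ppm.
(a) Deficit to target: 153 − 101.7 = 51.3 mg/L.
(a) As CaCO₃: 51.3 mg/L × 627,000 L = 32,170 g; ÷ 50 g/eq ÷ 2 = 321.7 mol Na₂CO₃.
(a) Mass: 321.7 × 106 = 34,100 g.

(b) Volume: 475 m³ = 475,000 L.
(b) Available chlorine delivered: 1940 g × 0.578 = 1121 g as Cl₂.
(b) Concentration rise: 1121 g / 475,000 L = 2.361 mg/L = 2.36 ppm.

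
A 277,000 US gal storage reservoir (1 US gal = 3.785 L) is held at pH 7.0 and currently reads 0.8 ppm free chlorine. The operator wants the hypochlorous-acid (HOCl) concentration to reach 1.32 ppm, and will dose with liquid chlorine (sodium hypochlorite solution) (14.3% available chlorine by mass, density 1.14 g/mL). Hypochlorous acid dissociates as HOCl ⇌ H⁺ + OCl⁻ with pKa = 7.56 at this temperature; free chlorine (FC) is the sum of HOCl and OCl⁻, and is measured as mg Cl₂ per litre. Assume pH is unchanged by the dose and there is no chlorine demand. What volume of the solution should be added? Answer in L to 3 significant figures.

Volume: 277,000 US gal × 3.785 L/gal = 1,048,445 L.
[OCl⁻]/[HOCl] = 10^(pH − pKa) = 10^(7.0 − 7.56) = 0.2754; fraction as HOCl = 1/(1 + 0.2754) = 0.7841.
Free chlorine required for 1.32 ppm HOCl: 1.32 / 0.7841 = 1.684 ppm.
FC to add: 1.684 − 0.8 = 0.8836 mg/L as Cl₂.
Cl₂ equivalent: 0.8836 mg/L × 1,048,445 L = 926.4 g.
Product at 14.3% available Cl: 926.4 / 0.143 = 6478 g.
Volume: 6478 g ÷ 1.14 g/mL = 5683 mL.

5.68 L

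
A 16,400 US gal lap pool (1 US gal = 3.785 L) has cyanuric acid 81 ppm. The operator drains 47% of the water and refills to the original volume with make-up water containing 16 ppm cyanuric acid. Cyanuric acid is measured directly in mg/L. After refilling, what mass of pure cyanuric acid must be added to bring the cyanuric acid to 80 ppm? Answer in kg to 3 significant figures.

Volume: 16,400 US gal × 3.785 L/gal = 62,074 L.
After draining 47% and refilling: 81 × 0.53 + 16 × 0.47 = 50.45 ppm.
Deficit to target: 80 − 50.45 = 29.55 mg/L.
Mass: 29.55 mg/L × 62,074 L = 1834 g cyanuric acid.

1.83 kg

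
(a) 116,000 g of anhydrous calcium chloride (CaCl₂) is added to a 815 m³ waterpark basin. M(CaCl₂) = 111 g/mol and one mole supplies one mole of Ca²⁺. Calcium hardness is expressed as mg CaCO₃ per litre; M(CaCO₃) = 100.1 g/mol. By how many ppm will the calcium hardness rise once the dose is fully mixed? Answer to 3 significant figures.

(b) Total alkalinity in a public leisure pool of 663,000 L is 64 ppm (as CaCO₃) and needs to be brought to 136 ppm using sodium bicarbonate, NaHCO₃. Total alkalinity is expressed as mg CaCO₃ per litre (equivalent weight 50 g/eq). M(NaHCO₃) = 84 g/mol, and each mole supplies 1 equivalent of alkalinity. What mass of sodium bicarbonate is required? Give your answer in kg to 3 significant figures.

(a) 128 ppm; (b) 80.2 kg

(a) Volume: 815 m³ = 815,000 L.
(a) Moles of Ca²⁺: 116,000 g ÷ 111 g/mol = 1045 mol.
(a) As CaCO₃: 1045 mol × 100.1 g/mol = 104,600 g.
(a) Rise: 104,600 g / 815,000 L × 1000 = 128.4 mg/L.

(b) Alkalinity to add: (136 − 64) = 72 mg/L as CaCO₃ × 663,000 L = 47,740 g as CaCO₃.
(b) Equivalents: 47,740 g ÷ 50 g/eq = 954.7 eq.
(b) NaHCO₃ supplies 1 eq per mole → 954.7 mol.
(b) Mass: 954.7 mol × 84 g/mol = 80,200 g.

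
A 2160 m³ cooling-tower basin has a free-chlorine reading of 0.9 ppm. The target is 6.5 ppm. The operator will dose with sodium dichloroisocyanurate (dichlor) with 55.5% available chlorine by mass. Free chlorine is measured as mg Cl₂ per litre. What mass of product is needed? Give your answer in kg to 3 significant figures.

21.8 kg

Volume: 2160 m³ = 2,160,000 L.
Chlorine deficit: 6.5 − 0.9 = 5.6 ppm = 5.6 mg/L as Cl₂.
Cl₂ equivalent needed: 5.6 mg/L × 2,160,000 L = 12,100,000 mg = 12,100 g.
Product at 55.5% available chlorine: 12,100 / 0.555 = 21,790 g.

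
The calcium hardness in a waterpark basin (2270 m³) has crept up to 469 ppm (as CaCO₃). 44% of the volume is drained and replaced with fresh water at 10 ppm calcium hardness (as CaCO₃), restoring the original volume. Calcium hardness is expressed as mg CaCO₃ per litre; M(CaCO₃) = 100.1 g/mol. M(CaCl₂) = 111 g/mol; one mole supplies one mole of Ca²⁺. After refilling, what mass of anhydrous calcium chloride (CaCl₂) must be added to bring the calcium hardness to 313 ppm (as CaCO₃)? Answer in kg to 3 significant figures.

Volume: 2270 m³ = 2,270,000 L.
After draining 44% and refilling: 469 × 0.56 + 10 × 0.44 = 267.04 ppm.
Deficit to target: 313 − 267.04 = 45.96 mg/L.
As CaCO₃: 45.96 mg/L × 2,270,000 L = 104,300 g; ÷ 100.1 = 1042 mol Ca²⁺.
Mass: 1042 × 111 = 115,700 g.

116 kg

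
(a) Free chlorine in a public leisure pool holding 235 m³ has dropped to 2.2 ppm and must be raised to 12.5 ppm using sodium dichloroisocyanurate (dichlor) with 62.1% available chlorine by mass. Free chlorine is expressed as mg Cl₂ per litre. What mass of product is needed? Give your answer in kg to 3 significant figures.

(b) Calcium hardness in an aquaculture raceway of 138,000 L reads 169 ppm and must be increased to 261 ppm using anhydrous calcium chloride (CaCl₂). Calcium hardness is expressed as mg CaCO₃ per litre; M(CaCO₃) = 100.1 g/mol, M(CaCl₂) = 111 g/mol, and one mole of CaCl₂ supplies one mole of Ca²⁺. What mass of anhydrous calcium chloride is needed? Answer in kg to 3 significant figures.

(a) 3.90 kg; (b) 14.1 kg

(a) Volume: 235 m³ = 235,000 L.
(a) Chlorine deficit: 12.5 − 2.2 = 10.3 ppm = 10.3 mg/L as Cl₂.
(a) Cl₂ equivalent needed: 10.3 mg/L × 235,000 L = 2,420,000 mg = 2420 g.
(a) Product at 62.1% available chlorine: 2420 / 0.621 = 3898 g.

(b) Hardness to add: (261 − 169) = 92 mg/L as CaCO₃ × 138,000 L = 12,700 g as CaCO₃.
(b) Moles of Ca²⁺ (1 mol Ca²⁺ ≡ 1 mol CaCO₃): 12,700 / 100.1 g/mol = 126.8 mol.
(b) Mass of CaCl₂: 126.8 × 111 = 14,080 g.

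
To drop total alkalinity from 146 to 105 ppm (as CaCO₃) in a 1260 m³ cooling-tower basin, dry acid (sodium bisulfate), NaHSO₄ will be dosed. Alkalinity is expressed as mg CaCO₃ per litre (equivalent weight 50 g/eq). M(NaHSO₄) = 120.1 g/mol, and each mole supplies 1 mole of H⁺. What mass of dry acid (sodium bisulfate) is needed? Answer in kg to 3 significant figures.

124 kg

Volume: 1260 m³ = 1,260,000 L.
Alkalinity to neutralize: (146 − 105) = 41 mg/L as CaCO₃ × 1,260,000 L = 51,660 g as CaCO₃.
Equivalents of H⁺ required: 51,660 ÷ 50 g/eq = 1033 eq = 1033 mol NaHSO₄.
Mass of NaHSO₄: 1033 × 120.1 = 124,100 g.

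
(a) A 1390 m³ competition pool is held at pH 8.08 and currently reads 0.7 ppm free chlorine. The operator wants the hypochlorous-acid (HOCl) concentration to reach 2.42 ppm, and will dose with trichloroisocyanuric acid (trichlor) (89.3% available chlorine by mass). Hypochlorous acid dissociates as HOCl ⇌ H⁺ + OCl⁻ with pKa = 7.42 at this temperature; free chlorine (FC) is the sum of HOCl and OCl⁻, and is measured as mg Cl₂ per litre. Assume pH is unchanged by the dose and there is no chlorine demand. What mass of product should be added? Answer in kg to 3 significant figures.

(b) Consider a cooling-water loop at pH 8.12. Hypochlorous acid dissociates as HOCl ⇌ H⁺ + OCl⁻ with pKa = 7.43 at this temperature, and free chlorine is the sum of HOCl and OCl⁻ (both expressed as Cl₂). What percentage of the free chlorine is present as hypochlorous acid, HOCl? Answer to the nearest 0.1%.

(a) 19.9 kg; (b) 17.0%

(a) Volume: 1390 m³ = 1,390,000 L.
(a) [OCl⁻]/[HOCl] = 10^(pH − pKa) = 10^(8.08 − 7.42) = 4.571; fraction as HOCl = 1/(1 + 4.571) = 0.1795.
(a) Free chlorine required for 2.42 ppm HOCl: 2.42 / 0.1795 = 13.48 ppm.
(a) FC to add: 13.48 − 0.7 = 12.78 mg/L as Cl₂.
(a) Cl₂ equivalent: 12.78 mg/L × 1,390,000 L = 17,770 g.
(a) Product at 89.3% available Cl: 17,770 / 0.893 = 19,900 g.

(b) [OCl⁻]/[HOCl] = 10^(pH − pKa) = 10^(8.12 − 7.43) = 10^0.69 = 4.898.
(b) Fraction as HOCl = 1 / (1 + 4.898) = 0.1696.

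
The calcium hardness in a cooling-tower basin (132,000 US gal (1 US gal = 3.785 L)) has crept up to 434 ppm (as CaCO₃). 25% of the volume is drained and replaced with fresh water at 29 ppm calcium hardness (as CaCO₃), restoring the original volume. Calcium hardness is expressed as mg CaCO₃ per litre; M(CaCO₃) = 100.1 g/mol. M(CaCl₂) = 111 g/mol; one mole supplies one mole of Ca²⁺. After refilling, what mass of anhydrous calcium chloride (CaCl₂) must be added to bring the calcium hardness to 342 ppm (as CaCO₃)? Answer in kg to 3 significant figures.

Volume: 132,000 US gal × 3.785 L/gal = 499,620 L.
After draining 25% and refilling: 434 × 0.75 + 29 × 0.25 = 332.75 ppm.
Deficit to target: 342 − 332.75 = 9.25 mg/L.
As CaCO₃: 9.25 mg/L × 499,620 L = 4621 g; ÷ 100.1 = 46.17 mol Ca²⁺.
Mass: 46.17 × 111 = 5125 g.

5.12 kg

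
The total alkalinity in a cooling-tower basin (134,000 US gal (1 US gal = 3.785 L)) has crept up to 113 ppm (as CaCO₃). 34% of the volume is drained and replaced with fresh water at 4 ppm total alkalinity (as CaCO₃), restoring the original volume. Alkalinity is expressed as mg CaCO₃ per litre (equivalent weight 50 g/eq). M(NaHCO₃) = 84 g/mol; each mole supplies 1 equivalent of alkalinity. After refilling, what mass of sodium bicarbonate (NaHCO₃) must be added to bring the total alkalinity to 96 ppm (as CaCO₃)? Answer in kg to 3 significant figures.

17.1 kg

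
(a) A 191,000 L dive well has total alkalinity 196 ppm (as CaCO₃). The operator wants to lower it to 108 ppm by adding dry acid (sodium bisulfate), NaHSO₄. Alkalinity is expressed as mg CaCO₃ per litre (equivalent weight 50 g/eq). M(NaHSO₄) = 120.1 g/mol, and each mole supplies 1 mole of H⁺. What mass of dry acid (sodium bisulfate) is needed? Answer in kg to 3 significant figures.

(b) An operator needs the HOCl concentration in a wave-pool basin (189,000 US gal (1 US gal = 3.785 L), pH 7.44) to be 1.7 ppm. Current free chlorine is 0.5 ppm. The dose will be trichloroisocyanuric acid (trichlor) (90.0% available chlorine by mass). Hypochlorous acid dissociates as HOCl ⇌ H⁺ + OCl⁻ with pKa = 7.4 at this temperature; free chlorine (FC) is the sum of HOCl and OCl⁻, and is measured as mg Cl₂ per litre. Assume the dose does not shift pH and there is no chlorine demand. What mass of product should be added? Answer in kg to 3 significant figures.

(a) 40.4 kg; (b) 2.44 kg

(a) Alkalinity to neutralize: (196 − 108) = 88 mg/L as CaCO₃ × 191,000 L = 16,810 g as CaCO₃.
(a) Equivalents of H⁺ required: 16,810 ÷ 50 g/eq = 336.2 eq = 336.2 mol NaHSO₄.
(a) Mass of NaHSO₄: 336.2 × 120.1 = 40,370 g.

(b) Volume: 189,000 US gal × 3.785 L/gal = 715,365 L.
(b) [OCl⁻]/[HOCl] = 10^(pH − pKa) = 10^(7.44 − 7.4) = 1.096; fraction as HOCl = 1/(1 + 1.096) = 0.477.
(b) Free chlorine required for 1.7 ppm HOCl: 1.7 / 0.477 = 3.564 ppm.
(b) FC to add: 3.564 − 0.5 = 3.064 mg/L as Cl₂.
(b) Cl₂ equivalent: 3.064 mg/L × 715,365 L = 2192 g.
(b) Product at 90.0% available Cl: 2192 / 0.9 = 2435 g.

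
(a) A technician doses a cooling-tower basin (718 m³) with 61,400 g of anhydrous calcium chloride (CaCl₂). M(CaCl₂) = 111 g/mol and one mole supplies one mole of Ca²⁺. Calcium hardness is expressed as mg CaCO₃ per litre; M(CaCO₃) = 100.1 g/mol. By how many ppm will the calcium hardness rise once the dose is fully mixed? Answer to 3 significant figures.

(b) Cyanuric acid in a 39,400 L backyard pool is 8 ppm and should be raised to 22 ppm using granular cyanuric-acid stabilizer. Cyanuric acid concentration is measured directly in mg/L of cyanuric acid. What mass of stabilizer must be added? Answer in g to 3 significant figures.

(a) 77.1 ppm; (b) 552 g

(a) Volume: 718 m³ = 718,000 L.
(a) Moles of Ca²⁺: 61,400 g ÷ 111 g/mol = 553.2 mol.
(a) As CaCO₃: 553.2 mol × 100.1 g/mol = 55,370 g.
(a) Rise: 55,370 g / 718,000 L × 1000 = 77.12 mg/L.

(b) CYA to add: (22 − 8) = 14 mg/L × 39,400 L = 551.6 g cyanuric acid.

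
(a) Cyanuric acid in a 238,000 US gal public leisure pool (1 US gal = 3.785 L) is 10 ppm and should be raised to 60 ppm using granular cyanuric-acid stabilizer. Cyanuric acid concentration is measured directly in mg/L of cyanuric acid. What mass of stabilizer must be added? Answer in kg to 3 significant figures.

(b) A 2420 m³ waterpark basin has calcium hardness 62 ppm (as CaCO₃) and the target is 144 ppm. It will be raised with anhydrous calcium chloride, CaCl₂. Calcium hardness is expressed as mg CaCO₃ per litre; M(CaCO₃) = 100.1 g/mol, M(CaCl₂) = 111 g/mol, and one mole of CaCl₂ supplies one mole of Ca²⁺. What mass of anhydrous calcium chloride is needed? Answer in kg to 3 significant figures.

(a) 45.0 kg; (b) 220 kg

(a) Volume: 238,000 US gal × 3.785 L/gal = 900,830 L.
(a) CYA to add: (60 − 10) = 50 mg/L × 900,830 L = 45,040 g cyanuric acid.

(b) Volume: 2420 m³ = 2,420,000 L.
(b) Hardness to add: (144 − 62) = 82 mg/L as CaCO₃ × 2,420,000 L = 198,400 g as CaCO₃.
(b) Moles of Ca²⁺ (1 mol Ca²⁺ ≡ 1 mol CaCO₃): 198,400 / 100.1 g/mol = 1982 mol.
(b) Mass of CaCl₂: 1982 × 111 = 220,000 g.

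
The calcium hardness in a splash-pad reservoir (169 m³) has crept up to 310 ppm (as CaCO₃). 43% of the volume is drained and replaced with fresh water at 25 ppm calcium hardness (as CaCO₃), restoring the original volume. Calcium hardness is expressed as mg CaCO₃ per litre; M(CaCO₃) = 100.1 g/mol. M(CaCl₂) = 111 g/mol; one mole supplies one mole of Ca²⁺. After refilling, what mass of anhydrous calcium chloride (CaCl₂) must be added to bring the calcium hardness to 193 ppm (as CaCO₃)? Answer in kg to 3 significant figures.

Volume: 169 m³ = 169,000 L.
After draining 43% and refilling: 310 × 0.57 + 25 × 0.43 = 187.45 ppm.
Deficit to target: 193 − 187.45 = 5.55 mg/L.
As CaCO₃: 5.55 mg/L × 169,000 L = 937.9 g; ÷ 100.1 = 9.37 mol Ca²⁺.
Mass: 9.37 × 111 = 1040 g.

1.04 kg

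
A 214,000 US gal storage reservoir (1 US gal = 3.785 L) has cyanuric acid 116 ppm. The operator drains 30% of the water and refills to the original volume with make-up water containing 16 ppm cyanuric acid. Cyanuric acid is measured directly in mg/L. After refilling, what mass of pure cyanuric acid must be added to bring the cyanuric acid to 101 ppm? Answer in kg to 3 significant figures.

Volume: 214,000 US gal × 3.785 L/gal = 809,990 L.
After draining 30% and refilling: 116 × 0.70 + 16 × 0.30 = 86 ppm.
Deficit to target: 101 − 86 = 15 mg/L.
Mass: 15 mg/L × 809,990 L = 12,150 g cyanuric acid.

12.1 kg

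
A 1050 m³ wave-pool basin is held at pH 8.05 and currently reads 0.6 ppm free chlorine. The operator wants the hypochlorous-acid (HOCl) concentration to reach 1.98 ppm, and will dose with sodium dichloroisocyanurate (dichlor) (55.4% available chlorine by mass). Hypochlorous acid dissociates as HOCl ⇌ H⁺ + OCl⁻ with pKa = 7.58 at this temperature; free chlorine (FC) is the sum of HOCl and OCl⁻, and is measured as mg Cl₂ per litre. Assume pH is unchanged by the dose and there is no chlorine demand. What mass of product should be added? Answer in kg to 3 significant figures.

13.7 kg

Volume: 1050 m³ = 1,050,000 L.
[OCl⁻]/[HOCl] = 10^(pH − pKa) = 10^(8.05 − 7.58) = 2.951; fraction as HOCl = 1/(1 + 2.951) = 0.2531.
Free chlorine required for 1.98 ppm HOCl: 1.98 / 0.2531 = 7.823 ppm.
FC to add: 7.823 − 0.6 = 7.223 mg/L as Cl₂.
Cl₂ equivalent: 7.223 mg/L × 1,050,000 L = 7585 g.
Product at 55.4% available Cl: 7585 / 0.554 = 13,690 g.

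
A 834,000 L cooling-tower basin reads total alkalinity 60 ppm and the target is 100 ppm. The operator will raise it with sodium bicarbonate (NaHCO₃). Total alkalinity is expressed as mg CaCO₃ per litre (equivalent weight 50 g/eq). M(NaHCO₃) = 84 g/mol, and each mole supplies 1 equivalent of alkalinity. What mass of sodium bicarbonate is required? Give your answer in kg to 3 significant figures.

56.0 kg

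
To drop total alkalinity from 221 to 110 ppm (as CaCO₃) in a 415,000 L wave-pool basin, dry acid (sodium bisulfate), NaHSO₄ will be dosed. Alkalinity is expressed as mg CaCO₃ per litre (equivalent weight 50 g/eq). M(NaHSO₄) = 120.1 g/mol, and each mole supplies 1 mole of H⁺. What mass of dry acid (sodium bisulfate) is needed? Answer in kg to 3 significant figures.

Alkalinity to neutralize: (221 − 110) = 111 mg/L as CaCO₃ × 415,000 L = 46,060 g as CaCO₃.
Equivalents of H⁺ required: 46,060 ÷ 50 g/eq = 921.3 eq = 921.3 mol NaHSO₄.
Mass of NaHSO₄: 921.3 × 120.1 = 110,600 g.

111 kg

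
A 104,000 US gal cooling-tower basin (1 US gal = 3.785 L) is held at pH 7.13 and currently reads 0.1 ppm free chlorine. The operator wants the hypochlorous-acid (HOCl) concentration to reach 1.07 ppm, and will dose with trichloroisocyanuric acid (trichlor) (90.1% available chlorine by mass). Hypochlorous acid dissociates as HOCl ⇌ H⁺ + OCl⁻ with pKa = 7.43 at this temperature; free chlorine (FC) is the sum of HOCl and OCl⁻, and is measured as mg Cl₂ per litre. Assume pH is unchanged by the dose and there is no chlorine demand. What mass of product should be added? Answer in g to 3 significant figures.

658 g

Volume: 104,000 US gal × 3.785 L/gal = 393,640 L.
[OCl⁻]/[HOCl] = 10^(pH − pKa) = 10^(7.13 − 7.43) = 0.5012; fraction as HOCl = 1/(1 + 0.5012) = 0.6661.
Free chlorine required for 1.07 ppm HOCl: 1.07 / 0.6661 = 1.606 ppm.
FC to add: 1.606 − 0.1 = 1.506 mg/L as Cl₂.
Cl₂ equivalent: 1.506 mg/L × 393,640 L = 592.9 g.
Product at 90.1% available Cl: 592.9 / 0.901 = 658.1 g.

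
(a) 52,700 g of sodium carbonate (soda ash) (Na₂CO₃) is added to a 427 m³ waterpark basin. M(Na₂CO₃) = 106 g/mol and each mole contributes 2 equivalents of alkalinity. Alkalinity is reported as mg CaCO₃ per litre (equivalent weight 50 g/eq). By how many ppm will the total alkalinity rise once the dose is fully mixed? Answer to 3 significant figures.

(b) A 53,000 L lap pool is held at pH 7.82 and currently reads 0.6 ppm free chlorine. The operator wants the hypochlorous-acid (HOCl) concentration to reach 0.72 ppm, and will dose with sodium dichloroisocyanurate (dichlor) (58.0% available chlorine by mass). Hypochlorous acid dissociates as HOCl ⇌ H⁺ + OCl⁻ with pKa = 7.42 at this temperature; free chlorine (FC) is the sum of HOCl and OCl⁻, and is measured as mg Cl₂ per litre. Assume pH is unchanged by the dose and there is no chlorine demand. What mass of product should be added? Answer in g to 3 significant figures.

(a) 116 ppm; (b) 176 g

(a) Volume: 427 m³ = 427,000 L.
(a) Moles of Na₂CO₃: 52,700 g ÷ 106 g/mol = 497.2 mol → 994.3 eq of alkalinity.
(a) As CaCO₃: 994.3 eq × 50 g/eq = 49,720 g.
(a) Rise: 49,720 g / 427,000 L × 1000 = 116.4 mg/L.

(b) [OCl⁻]/[HOCl] = 10^(pH − pKa) = 10^(7.82 − 7.42) = 2.512; fraction as HOCl = 1/(1 + 2.512) = 0.2847.
(b) Free chlorine required for 0.72 ppm HOCl: 0.72 / 0.2847 = 2.529 ppm.
(b) FC to add: 2.529 − 0.6 = 1.929 mg/L as Cl₂.
(b) Cl₂ equivalent: 1.929 mg/L × 53,000 L = 102.2 g.
(b) Product at 58.0% available Cl: 102.2 / 0.58 = 176.2 g.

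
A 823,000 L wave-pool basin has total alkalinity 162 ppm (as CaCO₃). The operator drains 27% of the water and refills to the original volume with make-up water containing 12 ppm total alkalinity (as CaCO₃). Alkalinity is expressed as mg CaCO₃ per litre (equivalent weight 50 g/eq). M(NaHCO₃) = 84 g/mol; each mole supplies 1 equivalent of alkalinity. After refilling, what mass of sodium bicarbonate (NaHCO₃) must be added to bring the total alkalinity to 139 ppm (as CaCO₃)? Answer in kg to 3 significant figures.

After draining 27% and refilling: 162 × 0.73 + 12 × 0.27 = 121.5 ppm.
Deficit to target: 139 − 121.5 = 17.5 mg/L.
As CaCO₃: 17.5 mg/L × 823,000 L = 14,400 g; ÷ 50 g/eq ÷ 1 = 288.1 mol NaHCO₃.
Mass: 288.1 × 84 = 24,200 g.

24.2 kg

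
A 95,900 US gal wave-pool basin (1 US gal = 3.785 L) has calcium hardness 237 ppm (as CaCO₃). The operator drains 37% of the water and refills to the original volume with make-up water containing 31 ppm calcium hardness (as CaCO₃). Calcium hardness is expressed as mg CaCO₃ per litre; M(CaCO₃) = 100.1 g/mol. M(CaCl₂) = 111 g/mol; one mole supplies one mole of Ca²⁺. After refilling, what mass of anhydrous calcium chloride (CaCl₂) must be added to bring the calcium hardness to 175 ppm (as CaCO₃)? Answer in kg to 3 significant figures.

5.72 kg

Volume: 95,900 US gal × 3.785 L/gal = 362,982 L.
After draining 37% and refilling: 237 × 0.63 + 31 × 0.37 = 160.78 ppm.
Deficit to target: 175 − 160.78 = 14.22 mg/L.
As CaCO₃: 14.22 mg/L × 362,982 L = 5162 g; ÷ 100.1 = 51.56 mol Ca²⁺.
Mass: 51.56 × 111 = 5724 g.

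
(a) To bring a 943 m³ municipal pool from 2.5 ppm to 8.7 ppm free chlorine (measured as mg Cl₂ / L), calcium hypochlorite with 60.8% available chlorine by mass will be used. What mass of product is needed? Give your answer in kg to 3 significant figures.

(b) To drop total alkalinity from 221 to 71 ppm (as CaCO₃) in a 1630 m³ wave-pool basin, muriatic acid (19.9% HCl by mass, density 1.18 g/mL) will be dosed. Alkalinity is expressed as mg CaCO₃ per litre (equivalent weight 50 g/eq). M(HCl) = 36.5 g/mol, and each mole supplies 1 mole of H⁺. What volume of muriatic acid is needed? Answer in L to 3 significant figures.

(a) Volume: 943 m³ = 943,000 L.
(a) Chlorine deficit: 8.7 − 2.5 = 6.2 ppm = 6.2 mg/L as Cl₂.
(a) Cl₂ equivalent needed: 6.2 mg/L × 943,000 L = 5,847,000 mg = 5847 g.
(a) Product at 60.8% available chlorine: 5847 / 0.608 = 9616 g.

(b) Volume: 1630 m³ = 1,630,000 L.
(b) Alkalinity to neutralize: (221 − 71) = 150 mg/L as CaCO₃ × 1,630,000 L = 244,500 g as CaCO₃.
(b) Equivalents of H⁺ required: 244,500 ÷ 50 g/eq = 4890 eq = 4890 mol HCl.
(b) Mass of HCl: 4890 × 36.5 = 178,500 g.
(b) Mass of 19.9% solution: 178,500 / 0.199 = 896,900 g.
(b) Volume: 896,900 g ÷ 1.18 g/mL = 760,100 mL.

(a) 9.62 kg; (b) 760 L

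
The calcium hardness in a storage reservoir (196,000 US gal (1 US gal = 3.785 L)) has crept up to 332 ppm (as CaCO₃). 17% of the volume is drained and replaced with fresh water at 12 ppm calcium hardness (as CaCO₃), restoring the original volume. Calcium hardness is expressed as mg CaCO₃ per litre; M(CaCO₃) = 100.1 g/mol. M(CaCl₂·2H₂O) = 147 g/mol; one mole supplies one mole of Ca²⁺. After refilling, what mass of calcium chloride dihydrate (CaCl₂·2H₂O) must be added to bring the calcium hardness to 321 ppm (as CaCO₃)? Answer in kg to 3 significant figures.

Volume: 196,000 US gal × 3.785 L/gal = 741,860 L.
After draining 17% and refilling: 332 × 0.83 + 12 × 0.17 = 277.6 ppm.
Deficit to target: 321 − 277.6 = 43.4 mg/L.
As CaCO₃: 43.4 mg/L × 741,860 L = 32,200 g; ÷ 100.1 = 321.6 mol Ca²⁺.
Mass: 321.6 × 147 = 47,280 g.

47.3 kg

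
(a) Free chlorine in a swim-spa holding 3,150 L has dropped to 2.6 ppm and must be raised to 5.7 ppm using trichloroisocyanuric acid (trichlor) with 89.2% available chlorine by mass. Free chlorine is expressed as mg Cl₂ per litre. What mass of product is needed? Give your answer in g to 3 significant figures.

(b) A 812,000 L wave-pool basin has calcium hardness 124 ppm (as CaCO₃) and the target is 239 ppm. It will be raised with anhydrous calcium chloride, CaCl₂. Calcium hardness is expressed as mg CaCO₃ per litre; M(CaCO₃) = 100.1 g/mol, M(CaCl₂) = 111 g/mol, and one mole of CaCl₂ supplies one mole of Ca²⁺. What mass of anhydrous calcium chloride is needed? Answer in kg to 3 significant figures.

(a) Chlorine deficit: 5.7 − 2.6 = 3.1 ppm = 3.1 mg/L as Cl₂.
(a) Cl₂ equivalent needed: 3.1 mg/L × 3,150 L = 9765 mg = 9.765 g.
(a) Product at 89.2% available chlorine: 9.765 / 0.892 = 10.95 g.

(b) Hardness to add: (239 − 124) = 115 mg/L as CaCO₃ × 812,000 L = 93,380 g as CaCO₃.
(b) Moles of Ca²⁺ (1 mol Ca²⁺ ≡ 1 mol CaCO₃): 93,380 / 100.1 g/mol = 932.9 mol.
(b) Mass of CaCl₂: 932.9 × 111 = 103,500 g.

(a) 10.9 g; (b) 104 kg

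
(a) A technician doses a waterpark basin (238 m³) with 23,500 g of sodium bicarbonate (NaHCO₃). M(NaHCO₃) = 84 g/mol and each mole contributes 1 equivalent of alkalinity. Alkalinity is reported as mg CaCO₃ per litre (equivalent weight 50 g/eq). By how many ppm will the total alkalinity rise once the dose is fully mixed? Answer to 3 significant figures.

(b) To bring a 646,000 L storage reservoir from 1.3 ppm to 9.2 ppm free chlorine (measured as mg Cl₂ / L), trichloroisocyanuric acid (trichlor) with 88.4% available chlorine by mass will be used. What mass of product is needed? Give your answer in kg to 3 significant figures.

(a) Volume: 238 m³ = 238,000 L.
(a) Moles of NaHCO₃: 23,500 g ÷ 84 g/mol = 279.8 mol → 279.8 eq of alkalinity.
(a) As CaCO₃: 279.8 eq × 50 g/eq = 13,990 g.
(a) Rise: 13,990 g / 238,000 L × 1000 = 58.77 mg/L.

(b) Chlorine deficit: 9.2 − 1.3 = 7.9 ppm = 7.9 mg/L as Cl₂.
(b) Cl₂ equivalent needed: 7.9 mg/L × 646,000 L = 5,103,000 mg = 5103 g.
(b) Product at 88.4% available chlorine: 5103 / 0.884 = 5773 g.

(a) 58.8 ppm; (b) 5.77 kg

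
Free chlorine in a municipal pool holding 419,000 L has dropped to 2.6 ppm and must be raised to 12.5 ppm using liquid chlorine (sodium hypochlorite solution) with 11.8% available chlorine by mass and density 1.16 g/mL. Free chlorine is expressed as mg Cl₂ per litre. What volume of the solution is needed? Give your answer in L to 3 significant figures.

Chlorine deficit: 12.5 − 2.6 = 9.9 ppm = 9.9 mg/L as Cl₂.
Cl₂ equivalent needed: 9.9 mg/L × 419,000 L = 4,148,000 mg = 4148 g.
Product at 11.8% available chlorine: 4148 / 0.118 = 35,150 g.
Volume at density 1.16 g/mL: 35,150 g ÷ 1.16 g/mL = 30,300 mL.

30.3 L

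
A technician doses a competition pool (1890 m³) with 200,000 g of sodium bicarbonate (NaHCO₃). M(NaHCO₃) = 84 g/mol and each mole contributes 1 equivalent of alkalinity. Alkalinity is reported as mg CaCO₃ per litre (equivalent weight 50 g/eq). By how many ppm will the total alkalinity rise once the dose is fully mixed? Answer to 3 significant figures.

63.0 ppm

Volume: 1890 m³ = 1,890,000 L.
Moles of NaHCO₃: 200,000 g ÷ 84 g/mol = 2381 mol → 2381 eq of alkalinity.
As CaCO₃: 2381 eq × 50 g/eq = 119,000 g.
Rise: 119,000 g / 1,890,000 L × 1000 = 62.99 mg/L.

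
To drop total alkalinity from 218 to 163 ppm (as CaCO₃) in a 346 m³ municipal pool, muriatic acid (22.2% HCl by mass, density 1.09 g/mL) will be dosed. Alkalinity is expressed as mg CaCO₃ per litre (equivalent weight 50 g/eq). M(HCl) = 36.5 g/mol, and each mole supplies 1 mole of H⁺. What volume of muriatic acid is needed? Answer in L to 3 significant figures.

57.4 L

Volume: 346 m³ = 346,000 L.
Alkalinity to neutralize: (218 − 163) = 55 mg/L as CaCO₃ × 346,000 L = 19,030 g as CaCO₃.
Equivalents of H⁺ required: 19,030 ÷ 50 g/eq = 380.6 eq = 380.6 mol HCl.
Mass of HCl: 380.6 × 36.5 = 13,890 g.
Mass of 22.2% solution: 13,890 / 0.222 = 62,580 g.
Volume: 62,580 g ÷ 1.09 g/mL = 57,410 mL.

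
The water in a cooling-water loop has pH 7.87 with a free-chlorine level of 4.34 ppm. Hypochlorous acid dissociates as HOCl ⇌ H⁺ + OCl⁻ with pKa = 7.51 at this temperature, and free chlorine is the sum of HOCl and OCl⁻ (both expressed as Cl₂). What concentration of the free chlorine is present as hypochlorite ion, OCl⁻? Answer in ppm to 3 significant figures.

3.02 ppm

[OCl⁻]/[HOCl] = 10^(pH − pKa) = 10^(7.87 − 7.51) = 10^0.36 = 2.291.
Fraction as HOCl = 1 / (1 + 2.291) = 0.3039.
OCl⁻ = (1 − 0.3039) × 4.34 ppm = 3.021 ppm.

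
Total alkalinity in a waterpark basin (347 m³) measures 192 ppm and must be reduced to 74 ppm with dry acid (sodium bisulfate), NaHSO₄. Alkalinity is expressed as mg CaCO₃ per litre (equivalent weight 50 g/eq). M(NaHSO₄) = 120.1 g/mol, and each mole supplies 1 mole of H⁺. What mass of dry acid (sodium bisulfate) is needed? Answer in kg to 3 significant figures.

Volume: 347 m³ = 347,000 L.
Alkalinity to neutralize: (192 − 74) = 118 mg/L as CaCO₃ × 347,000 L = 40,950 g as CaCO₃.
Equivalents of H⁺ required: 40,950 ÷ 50 g/eq = 818.9 eq = 818.9 mol NaHSO₄.
Mass of NaHSO₄: 818.9 × 120.1 = 98,350 g.

98.4 kg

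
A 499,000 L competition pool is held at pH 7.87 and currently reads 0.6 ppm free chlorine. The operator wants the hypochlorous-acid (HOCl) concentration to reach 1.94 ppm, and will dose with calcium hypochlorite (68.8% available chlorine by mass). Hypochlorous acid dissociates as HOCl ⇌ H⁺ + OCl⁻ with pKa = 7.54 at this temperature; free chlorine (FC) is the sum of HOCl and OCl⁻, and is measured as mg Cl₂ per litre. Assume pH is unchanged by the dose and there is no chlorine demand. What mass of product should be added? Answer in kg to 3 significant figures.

3.98 kg

[OCl⁻]/[HOCl] = 10^(pH − pKa) = 10^(7.87 − 7.54) = 2.138; fraction as HOCl = 1/(1 + 2.138) = 0.3187.
Free chlorine required for 1.94 ppm HOCl: 1.94 / 0.3187 = 6.088 ppm.
FC to add: 6.088 − 0.6 = 5.488 mg/L as Cl₂.
Cl₂ equivalent: 5.488 mg/L × 499,000 L = 2738 g.
Product at 68.8% available Cl: 2738 / 0.688 = 3980 g.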